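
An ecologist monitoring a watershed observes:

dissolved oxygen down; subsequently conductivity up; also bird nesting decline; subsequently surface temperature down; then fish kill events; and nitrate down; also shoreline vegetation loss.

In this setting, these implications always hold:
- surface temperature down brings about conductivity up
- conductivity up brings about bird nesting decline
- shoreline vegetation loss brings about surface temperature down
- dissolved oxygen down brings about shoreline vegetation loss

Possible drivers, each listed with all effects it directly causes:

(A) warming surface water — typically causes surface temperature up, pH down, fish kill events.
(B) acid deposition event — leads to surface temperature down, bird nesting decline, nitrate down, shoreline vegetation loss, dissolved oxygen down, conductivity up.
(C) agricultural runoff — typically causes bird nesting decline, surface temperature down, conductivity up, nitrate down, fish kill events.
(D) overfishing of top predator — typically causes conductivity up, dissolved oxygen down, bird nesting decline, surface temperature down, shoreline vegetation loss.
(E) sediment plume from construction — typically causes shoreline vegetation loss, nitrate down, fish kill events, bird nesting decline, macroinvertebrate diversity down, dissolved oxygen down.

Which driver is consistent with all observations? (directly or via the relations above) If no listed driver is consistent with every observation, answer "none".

Checking each candidate against the observations:
(A) warming surface water — dissolved oxygen down ✗; conductivity up ✗; bird nesting decline ✗; surface temperature down ✗; fish kill events ✓; nitrate down ✗; shoreline vegetation loss ✗
(B) acid deposition event — dissolved oxygen down ✓; conductivity up ✓; bird nesting decline ✓; surface temperature down ✓; fish kill events ✗; nitrate down ✓; shoreline vegetation loss ✓
(C) agricultural runoff — dissolved oxygen down ✗; conductivity up ✓; bird nesting decline ✓; surface temperature down ✓; fish kill events ✓; nitrate down ✓; shoreline vegetation loss ✗
(D) overfishing of top predator — does not account for fish kill events, nitrate down
(E) sediment plume from construction — accounts for every observation (conductivity up via shoreline vegetation loss → surface temperature down → conductivity up)
(E) is the only candidate with no mismatches.

E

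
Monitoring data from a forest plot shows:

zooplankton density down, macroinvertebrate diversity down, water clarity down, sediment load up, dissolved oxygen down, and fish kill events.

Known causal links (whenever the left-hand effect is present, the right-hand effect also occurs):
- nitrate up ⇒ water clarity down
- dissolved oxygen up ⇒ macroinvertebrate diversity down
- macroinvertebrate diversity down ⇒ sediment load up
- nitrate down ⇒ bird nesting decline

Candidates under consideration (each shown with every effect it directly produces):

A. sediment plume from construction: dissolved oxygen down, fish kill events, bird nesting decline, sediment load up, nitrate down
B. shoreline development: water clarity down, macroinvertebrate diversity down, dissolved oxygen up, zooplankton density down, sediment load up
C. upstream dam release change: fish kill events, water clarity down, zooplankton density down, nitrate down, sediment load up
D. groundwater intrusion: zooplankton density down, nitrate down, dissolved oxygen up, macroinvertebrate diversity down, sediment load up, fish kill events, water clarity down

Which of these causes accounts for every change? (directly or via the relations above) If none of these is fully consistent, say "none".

Testing each hypothesis:
(A) sediment plume from construction — does not account for zooplankton density down, macroinvertebrate diversity down, water clarity down
(B) shoreline development — zooplankton density down ✓; macroinvertebrate diversity down ✓; water clarity down ✓; sediment load up ✓; dissolved oxygen down ✗; fish kill events ✗
(C) upstream dam release change — zooplankton density down ✓; macroinvertebrate diversity down ✗; water clarity down ✓; sediment load up ✓; dissolved oxygen down ✗; fish kill events ✓
(D) groundwater intrusion — fails on dissolved oxygen down (predicts dissolved oxygen up, not dissolved oxygen down)
No candidate is consistent with all observations.

none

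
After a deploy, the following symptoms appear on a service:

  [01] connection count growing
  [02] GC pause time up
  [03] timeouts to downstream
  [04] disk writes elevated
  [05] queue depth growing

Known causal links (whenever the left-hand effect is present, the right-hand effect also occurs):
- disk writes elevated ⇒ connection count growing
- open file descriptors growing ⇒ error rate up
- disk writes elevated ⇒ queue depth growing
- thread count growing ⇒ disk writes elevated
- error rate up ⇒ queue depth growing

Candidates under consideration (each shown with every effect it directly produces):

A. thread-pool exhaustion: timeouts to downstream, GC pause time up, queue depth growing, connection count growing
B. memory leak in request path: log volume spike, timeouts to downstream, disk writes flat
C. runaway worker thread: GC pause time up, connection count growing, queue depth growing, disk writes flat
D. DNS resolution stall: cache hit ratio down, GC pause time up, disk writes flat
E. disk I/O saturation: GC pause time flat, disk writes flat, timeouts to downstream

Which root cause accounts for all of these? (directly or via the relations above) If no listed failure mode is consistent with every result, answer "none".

none

For each candidate, compare predicted effects to what was observed:
(A) thread-pool exhaustion — does not account for disk writes elevated
(B) memory leak in request path — connection count growing miss; GC pause time up miss; timeouts to downstream match; disk writes elevated miss; queue depth growing miss
(C) runaway worker thread — connection count growing match; GC pause time up match; timeouts to downstream miss; disk writes elevated miss; queue depth growing match
(D) DNS resolution stall — fails on connection count growing, timeouts to downstream, disk writes elevated, queue depth growing (predicts disk writes flat, not disk writes elevated)
(E) disk I/O saturation — connection count growing miss; GC pause time up miss; timeouts to downstream match; disk writes elevated miss; queue depth growing miss
No candidate is consistent with all observations.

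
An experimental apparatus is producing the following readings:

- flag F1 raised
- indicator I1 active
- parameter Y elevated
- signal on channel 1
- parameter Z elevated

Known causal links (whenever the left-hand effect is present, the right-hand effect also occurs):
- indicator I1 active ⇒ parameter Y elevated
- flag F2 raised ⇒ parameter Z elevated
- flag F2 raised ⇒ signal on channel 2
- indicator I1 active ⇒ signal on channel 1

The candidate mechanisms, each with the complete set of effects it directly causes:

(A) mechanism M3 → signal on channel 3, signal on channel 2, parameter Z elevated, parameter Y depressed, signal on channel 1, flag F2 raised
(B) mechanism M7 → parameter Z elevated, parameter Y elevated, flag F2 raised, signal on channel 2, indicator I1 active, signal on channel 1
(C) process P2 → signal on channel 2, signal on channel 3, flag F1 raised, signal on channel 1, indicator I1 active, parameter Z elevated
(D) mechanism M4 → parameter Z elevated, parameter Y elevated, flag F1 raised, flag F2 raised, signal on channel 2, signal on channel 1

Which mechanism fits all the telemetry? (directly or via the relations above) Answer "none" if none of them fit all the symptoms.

C

For each candidate, compare predicted effects to what was observed:
(A) mechanism M3 — fails on flag F1 raised, indicator I1 active, parameter Y elevated (predicts parameter Y depressed, not parameter Y elevated)
(B) mechanism M7 — flag F1 raised NO; indicator I1 active yes; parameter Y elevated yes; signal on channel 1 yes; parameter Z elevated yes
(C) process P2 — accounts for every observation (parameter Y elevated via indicator I1 active → parameter Y elevated)
(D) mechanism M4 — flag F1 raised yes; indicator I1 active NO; parameter Y elevated yes; signal on channel 1 yes; parameter Z elevated yes
Only (C) is consistent with every observation.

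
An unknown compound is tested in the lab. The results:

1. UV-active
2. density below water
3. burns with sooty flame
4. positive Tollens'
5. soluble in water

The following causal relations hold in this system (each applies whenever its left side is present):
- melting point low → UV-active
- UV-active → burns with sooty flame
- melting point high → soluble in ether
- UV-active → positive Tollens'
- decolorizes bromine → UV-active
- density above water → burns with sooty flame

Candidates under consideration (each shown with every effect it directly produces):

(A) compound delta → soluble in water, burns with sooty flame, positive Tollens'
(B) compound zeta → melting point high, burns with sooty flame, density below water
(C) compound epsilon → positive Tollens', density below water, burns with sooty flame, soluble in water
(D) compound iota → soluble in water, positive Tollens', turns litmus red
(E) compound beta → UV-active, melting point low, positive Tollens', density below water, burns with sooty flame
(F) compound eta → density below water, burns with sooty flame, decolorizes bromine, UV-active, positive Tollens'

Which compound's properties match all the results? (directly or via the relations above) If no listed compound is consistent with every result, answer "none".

none

Per-candidate check:
(A) compound delta — UV-active -; density below water -; burns with sooty flame +; positive Tollens' +; soluble in water +
(B) compound zeta — does not account for UV-active, positive Tollens', soluble in water
(C) compound epsilon — does not account for UV-active
(D) compound iota — does not account for UV-active, density below water, burns with sooty flame
(E) compound beta — UV-active +; density below water +; burns with sooty flame +; positive Tollens' +; soluble in water -
(F) compound eta — UV-active +; density below water +; burns with sooty flame +; positive Tollens' +; soluble in water -
None of the listed candidates fits everything.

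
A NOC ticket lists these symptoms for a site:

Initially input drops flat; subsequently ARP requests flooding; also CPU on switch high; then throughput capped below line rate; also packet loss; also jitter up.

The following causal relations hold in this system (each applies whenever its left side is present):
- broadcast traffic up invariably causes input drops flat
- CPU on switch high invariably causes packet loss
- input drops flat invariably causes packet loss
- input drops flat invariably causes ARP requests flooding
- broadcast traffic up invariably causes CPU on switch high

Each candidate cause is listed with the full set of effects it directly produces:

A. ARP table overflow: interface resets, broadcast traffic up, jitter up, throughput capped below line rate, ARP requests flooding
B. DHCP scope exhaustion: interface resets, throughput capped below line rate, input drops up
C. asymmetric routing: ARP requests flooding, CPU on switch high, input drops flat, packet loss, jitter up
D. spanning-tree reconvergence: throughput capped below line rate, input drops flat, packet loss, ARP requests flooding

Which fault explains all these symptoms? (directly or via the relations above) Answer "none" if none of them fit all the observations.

Checking each candidate against the observations:
(A) ARP table overflow — input drops flat ✓ (by broadcast traffic up → input drops flat); ARP requests flooding ✓; CPU on switch high ✓ (by broadcast traffic up → CPU on switch high); throughput capped below line rate ✓; packet loss ✓ (by broadcast traffic up → input drops flat → packet loss); jitter up ✓
(B) DHCP scope exhaustion — input drops flat ✗; ARP requests flooding ✗; CPU on switch high ✗; throughput capped below line rate ✓; packet loss ✗; jitter up ✗
(C) asymmetric routing — does not account for throughput capped below line rate
(D) spanning-tree reconvergence — does not account for CPU on switch high, jitter up
(A) alone accounts for all the evidence.

A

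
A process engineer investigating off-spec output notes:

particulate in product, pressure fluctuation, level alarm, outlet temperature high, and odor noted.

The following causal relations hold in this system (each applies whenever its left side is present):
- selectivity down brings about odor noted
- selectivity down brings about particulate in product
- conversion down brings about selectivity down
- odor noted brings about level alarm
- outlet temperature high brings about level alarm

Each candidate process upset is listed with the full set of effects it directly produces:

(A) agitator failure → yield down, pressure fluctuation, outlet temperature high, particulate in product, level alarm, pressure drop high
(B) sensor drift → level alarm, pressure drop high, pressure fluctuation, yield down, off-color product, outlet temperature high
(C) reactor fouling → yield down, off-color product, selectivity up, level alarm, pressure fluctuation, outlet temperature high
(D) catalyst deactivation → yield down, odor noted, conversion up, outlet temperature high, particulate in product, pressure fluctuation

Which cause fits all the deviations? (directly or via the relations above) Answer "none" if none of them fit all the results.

Checking each candidate against the observations:
(A) agitator failure — particulate in product +; pressure fluctuation +; level alarm +; outlet temperature high +; odor noted -
(B) sensor drift — particulate in product -; pressure fluctuation +; level alarm +; outlet temperature high +; odor noted -
(C) reactor fouling — does not account for particulate in product, odor noted
(D) catalyst deactivation — particulate in product +; pressure fluctuation +; level alarm + (via outlet temperature high → level alarm); outlet temperature high +; odor noted +
Only (D) is consistent with every observation.

D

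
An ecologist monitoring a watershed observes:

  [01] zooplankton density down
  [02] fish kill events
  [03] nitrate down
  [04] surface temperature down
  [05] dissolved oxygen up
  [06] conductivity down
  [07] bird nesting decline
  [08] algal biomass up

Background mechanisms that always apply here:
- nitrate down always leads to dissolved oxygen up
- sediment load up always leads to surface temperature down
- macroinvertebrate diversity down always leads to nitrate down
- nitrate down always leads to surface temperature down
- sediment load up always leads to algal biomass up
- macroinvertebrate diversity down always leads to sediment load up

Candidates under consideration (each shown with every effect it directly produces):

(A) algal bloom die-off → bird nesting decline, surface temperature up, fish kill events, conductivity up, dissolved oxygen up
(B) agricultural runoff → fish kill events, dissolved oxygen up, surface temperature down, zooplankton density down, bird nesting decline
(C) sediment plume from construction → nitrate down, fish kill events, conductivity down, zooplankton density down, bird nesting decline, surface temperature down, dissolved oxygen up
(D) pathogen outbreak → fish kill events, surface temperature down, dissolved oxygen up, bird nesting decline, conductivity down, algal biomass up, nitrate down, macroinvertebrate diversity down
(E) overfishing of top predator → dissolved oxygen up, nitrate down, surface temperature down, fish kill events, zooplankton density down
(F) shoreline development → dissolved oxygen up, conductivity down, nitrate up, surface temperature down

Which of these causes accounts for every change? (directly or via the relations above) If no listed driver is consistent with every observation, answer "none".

Checking each candidate against the observations:
(A) algal bloom die-off — zooplankton density down miss; fish kill events match; nitrate down miss; surface temperature down miss; dissolved oxygen up match; conductivity down miss; bird nesting decline match; algal biomass up miss
(B) agricultural runoff — does not account for nitrate down, conductivity down, algal biomass up
(C) sediment plume from construction — does not account for algal biomass up
(D) pathogen outbreak — zooplankton density down miss; fish kill events match; nitrate down match; surface temperature down match; dissolved oxygen up match; conductivity down match; bird nesting decline match; algal biomass up match
(E) overfishing of top predator — does not account for conductivity down, bird nesting decline, algal biomass up
(F) shoreline development — fails on zooplankton density down, fish kill events, nitrate down, bird nesting decline, algal biomass up (predicts nitrate up, not nitrate down)
No candidate is consistent with all observations.

none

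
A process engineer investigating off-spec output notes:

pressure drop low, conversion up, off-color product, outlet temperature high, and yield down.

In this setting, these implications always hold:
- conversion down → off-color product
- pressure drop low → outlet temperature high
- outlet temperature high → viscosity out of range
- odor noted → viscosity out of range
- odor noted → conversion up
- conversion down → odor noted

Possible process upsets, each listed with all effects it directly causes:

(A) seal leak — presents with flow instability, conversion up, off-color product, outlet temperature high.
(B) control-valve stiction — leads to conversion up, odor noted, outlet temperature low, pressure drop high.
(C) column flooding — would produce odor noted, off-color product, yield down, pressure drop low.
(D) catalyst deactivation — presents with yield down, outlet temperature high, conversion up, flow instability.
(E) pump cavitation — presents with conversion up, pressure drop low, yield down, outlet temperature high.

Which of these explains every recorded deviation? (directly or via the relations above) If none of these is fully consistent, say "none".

Testing each hypothesis:
(A) seal leak — pressure drop low -; conversion up +; off-color product +; outlet temperature high +; yield down -
(B) control-valve stiction — pressure drop low -; conversion up +; off-color product -; outlet temperature high -; yield down -
(C) column flooding — pressure drop low +; conversion up + (by odor noted → conversion up); off-color product +; outlet temperature high + (by pressure drop low → outlet temperature high); yield down +
(D) catalyst deactivation — pressure drop low -; conversion up +; off-color product -; outlet temperature high +; yield down +
(E) pump cavitation — does not account for off-color product
Only (C) is consistent with every observation.

C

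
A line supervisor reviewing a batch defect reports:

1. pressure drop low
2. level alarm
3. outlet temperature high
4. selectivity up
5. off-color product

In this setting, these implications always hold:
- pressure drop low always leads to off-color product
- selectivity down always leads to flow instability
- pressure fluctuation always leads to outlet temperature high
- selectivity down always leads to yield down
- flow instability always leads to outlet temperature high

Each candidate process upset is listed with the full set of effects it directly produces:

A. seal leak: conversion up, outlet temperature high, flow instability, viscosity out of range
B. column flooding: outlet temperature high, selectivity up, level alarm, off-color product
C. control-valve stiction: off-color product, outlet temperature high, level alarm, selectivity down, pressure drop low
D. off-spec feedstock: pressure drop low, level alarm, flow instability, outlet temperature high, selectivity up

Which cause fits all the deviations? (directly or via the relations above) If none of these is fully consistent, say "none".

Checking each candidate against the observations:
(A) seal leak — does not account for pressure drop low, level alarm, selectivity up, off-color product
(B) column flooding — does not account for pressure drop low
(C) control-valve stiction — fails on selectivity up (predicts selectivity down, not selectivity up)
(D) off-spec feedstock — pressure drop low ✓; level alarm ✓; outlet temperature high ✓; selectivity up ✓; off-color product ✓ (by pressure drop low → off-color product)
(D) is the only candidate with no mismatches.

D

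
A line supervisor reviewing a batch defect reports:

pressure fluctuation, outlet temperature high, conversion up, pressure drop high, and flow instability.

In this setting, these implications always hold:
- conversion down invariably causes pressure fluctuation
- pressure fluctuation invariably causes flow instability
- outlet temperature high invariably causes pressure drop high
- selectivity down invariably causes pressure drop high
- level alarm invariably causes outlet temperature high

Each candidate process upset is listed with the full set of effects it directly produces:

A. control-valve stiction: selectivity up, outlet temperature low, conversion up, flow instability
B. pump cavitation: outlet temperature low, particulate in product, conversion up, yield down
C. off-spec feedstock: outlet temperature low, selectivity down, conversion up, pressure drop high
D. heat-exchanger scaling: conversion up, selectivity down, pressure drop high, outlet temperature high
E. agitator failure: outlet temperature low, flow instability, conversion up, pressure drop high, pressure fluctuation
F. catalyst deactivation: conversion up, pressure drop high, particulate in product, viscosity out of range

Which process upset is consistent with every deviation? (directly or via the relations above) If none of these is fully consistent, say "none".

Checking each candidate against the observations:
(A) control-valve stiction — fails on pressure fluctuation, outlet temperature high, pressure drop high (predicts outlet temperature low, not outlet temperature high)
(B) pump cavitation — fails on pressure fluctuation, outlet temperature high, pressure drop high, flow instability (predicts outlet temperature low, not outlet temperature high)
(C) off-spec feedstock — fails on pressure fluctuation, outlet temperature high, flow instability (predicts outlet temperature low, not outlet temperature high)
(D) heat-exchanger scaling — pressure fluctuation ✗; outlet temperature high ✓; conversion up ✓; pressure drop high ✓; flow instability ✗
(E) agitator failure — fails on outlet temperature high (predicts outlet temperature low, not outlet temperature high)
(F) catalyst deactivation — does not account for pressure fluctuation, outlet temperature high, flow instability
None of the listed candidates fits everything.

none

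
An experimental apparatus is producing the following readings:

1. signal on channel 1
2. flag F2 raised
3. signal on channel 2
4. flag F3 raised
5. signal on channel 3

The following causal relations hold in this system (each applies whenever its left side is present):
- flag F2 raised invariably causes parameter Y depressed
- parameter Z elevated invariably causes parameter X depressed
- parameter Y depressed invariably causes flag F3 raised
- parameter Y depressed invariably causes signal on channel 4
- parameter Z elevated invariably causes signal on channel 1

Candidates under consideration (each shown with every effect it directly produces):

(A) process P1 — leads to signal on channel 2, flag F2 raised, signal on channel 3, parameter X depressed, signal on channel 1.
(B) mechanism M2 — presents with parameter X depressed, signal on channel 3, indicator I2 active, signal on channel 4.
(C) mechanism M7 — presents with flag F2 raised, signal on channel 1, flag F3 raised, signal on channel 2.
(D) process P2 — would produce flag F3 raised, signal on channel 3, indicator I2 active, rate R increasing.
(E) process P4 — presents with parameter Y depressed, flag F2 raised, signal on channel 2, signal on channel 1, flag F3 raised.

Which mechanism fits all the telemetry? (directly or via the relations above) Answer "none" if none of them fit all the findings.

Per-candidate check:
(A) process P1 — signal on channel 1 +; flag F2 raised +; signal on channel 2 +; flag F3 raised + (by flag F2 raised → parameter Y depressed → flag F3 raised); signal on channel 3 +
(B) mechanism M2 — does not account for signal on channel 1, flag F2 raised, signal on channel 2, flag F3 raised
(C) mechanism M7 — signal on channel 1 +; flag F2 raised +; signal on channel 2 +; flag F3 raised +; signal on channel 3 -
(D) process P2 — signal on channel 1 -; flag F2 raised -; signal on channel 2 -; flag F3 raised +; signal on channel 3 +
(E) process P4 — does not account for signal on channel 3
(A) alone accounts for all the evidence.

A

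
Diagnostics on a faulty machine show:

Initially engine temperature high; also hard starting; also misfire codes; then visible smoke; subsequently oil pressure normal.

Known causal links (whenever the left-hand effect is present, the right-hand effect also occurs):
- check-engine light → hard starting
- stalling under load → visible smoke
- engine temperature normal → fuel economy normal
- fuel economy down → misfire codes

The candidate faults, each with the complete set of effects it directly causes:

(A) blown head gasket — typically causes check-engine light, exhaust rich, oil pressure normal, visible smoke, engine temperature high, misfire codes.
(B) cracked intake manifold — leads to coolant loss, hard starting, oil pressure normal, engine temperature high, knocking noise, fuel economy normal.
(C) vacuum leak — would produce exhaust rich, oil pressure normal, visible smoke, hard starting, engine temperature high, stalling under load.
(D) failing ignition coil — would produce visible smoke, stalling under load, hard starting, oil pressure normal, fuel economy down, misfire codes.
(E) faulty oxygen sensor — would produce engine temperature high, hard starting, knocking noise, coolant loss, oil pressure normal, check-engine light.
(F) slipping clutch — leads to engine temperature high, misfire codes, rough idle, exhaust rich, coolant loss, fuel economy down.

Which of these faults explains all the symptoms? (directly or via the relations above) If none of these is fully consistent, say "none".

A

Testing each hypothesis:
(A) blown head gasket — engine temperature high +; hard starting + (through check-engine light → hard starting); misfire codes +; visible smoke +; oil pressure normal +
(B) cracked intake manifold — engine temperature high +; hard starting +; misfire codes -; visible smoke -; oil pressure normal +
(C) vacuum leak — does not account for misfire codes
(D) failing ignition coil — does not account for engine temperature high
(E) faulty oxygen sensor — does not account for misfire codes, visible smoke
(F) slipping clutch — engine temperature high +; hard starting -; misfire codes +; visible smoke -; oil pressure normal -
(A) is the only candidate with no mismatches.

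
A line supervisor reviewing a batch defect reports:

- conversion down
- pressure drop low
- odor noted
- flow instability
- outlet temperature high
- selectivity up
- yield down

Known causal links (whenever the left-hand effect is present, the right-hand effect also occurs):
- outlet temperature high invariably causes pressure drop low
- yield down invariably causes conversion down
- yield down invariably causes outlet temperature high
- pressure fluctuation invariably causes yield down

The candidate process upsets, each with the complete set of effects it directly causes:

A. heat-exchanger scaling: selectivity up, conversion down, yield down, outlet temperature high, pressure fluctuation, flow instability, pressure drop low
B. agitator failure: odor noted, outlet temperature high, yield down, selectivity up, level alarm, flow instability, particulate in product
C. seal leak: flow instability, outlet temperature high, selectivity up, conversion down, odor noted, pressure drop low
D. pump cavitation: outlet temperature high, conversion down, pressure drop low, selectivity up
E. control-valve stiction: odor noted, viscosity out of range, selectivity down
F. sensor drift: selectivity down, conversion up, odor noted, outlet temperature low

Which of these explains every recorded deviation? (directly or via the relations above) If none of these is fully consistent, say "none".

B

Checking each candidate against the observations:
(A) heat-exchanger scaling — conversion down yes; pressure drop low yes; odor noted NO; flow instability yes; outlet temperature high yes; selectivity up yes; yield down yes
(B) agitator failure — conversion down yes (through yield down → conversion down); pressure drop low yes (through outlet temperature high → pressure drop low); odor noted yes; flow instability yes; outlet temperature high yes; selectivity up yes; yield down yes
(C) seal leak — does not account for yield down
(D) pump cavitation — conversion down yes; pressure drop low yes; odor noted NO; flow instability NO; outlet temperature high yes; selectivity up yes; yield down NO
(E) control-valve stiction — conversion down NO; pressure drop low NO; odor noted yes; flow instability NO; outlet temperature high NO; selectivity up NO; yield down NO
(F) sensor drift — conversion down NO; pressure drop low NO; odor noted yes; flow instability NO; outlet temperature high NO; selectivity up NO; yield down NO
(B) alone accounts for all the evidence.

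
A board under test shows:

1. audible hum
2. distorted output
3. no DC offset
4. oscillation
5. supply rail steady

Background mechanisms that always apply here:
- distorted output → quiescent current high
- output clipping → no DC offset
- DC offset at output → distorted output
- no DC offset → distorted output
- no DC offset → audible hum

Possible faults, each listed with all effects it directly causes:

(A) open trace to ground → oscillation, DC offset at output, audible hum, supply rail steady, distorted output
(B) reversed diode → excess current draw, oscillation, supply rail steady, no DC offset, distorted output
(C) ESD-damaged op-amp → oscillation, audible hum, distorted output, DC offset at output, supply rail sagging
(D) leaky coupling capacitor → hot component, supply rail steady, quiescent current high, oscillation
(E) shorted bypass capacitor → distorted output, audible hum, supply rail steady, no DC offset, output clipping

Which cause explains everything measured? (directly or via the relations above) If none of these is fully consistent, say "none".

Testing each hypothesis:
(A) open trace to ground — fails on no DC offset (predicts DC offset at output, not no DC offset)
(B) reversed diode — audible hum + (via no DC offset → audible hum); distorted output +; no DC offset +; oscillation +; supply rail steady +
(C) ESD-damaged op-amp — fails on no DC offset, supply rail steady (predicts DC offset at output, not no DC offset; predicts supply rail sagging, not supply rail steady)
(D) leaky coupling capacitor — does not account for audible hum, distorted output, no DC offset
(E) shorted bypass capacitor — audible hum +; distorted output +; no DC offset +; oscillation -; supply rail steady +
(B) is the only candidate with no mismatches.

B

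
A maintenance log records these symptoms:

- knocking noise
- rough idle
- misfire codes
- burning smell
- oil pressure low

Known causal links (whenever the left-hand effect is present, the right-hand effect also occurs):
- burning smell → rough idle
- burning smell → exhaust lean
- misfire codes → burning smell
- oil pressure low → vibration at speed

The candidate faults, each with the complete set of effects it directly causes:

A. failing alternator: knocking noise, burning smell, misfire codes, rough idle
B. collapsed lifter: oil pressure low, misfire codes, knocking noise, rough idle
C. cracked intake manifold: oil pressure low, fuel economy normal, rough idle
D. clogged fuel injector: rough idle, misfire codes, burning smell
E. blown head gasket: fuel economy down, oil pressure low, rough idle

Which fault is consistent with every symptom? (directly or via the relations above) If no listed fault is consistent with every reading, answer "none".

Testing each hypothesis:
(A) failing alternator — does not account for oil pressure low
(B) collapsed lifter — knocking noise ✓; rough idle ✓; misfire codes ✓; burning smell ✓ (via misfire codes → burning smell); oil pressure low ✓
(C) cracked intake manifold — knocking noise ✗; rough idle ✓; misfire codes ✗; burning smell ✗; oil pressure low ✓
(D) clogged fuel injector — knocking noise ✗; rough idle ✓; misfire codes ✓; burning smell ✓; oil pressure low ✗
(E) blown head gasket — does not account for knocking noise, misfire codes, burning smell
Only (B) is consistent with every observation.

B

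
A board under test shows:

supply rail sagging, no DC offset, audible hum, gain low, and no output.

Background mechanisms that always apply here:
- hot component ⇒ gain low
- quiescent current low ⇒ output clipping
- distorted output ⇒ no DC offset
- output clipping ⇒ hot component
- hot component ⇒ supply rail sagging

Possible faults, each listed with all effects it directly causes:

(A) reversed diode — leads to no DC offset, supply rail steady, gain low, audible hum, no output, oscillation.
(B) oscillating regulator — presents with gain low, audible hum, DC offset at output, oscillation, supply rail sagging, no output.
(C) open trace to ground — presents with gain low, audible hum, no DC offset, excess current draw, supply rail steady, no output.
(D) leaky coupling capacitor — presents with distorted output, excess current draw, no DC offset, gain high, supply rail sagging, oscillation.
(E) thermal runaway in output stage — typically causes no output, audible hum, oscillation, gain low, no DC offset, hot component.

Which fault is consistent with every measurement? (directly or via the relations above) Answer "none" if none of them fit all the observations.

E

Per-candidate check:
(A) reversed diode — fails on supply rail sagging (predicts supply rail steady, not supply rail sagging)
(B) oscillating regulator — fails on no DC offset (predicts DC offset at output, not no DC offset)
(C) open trace to ground — supply rail sagging -; no DC offset +; audible hum +; gain low +; no output +
(D) leaky coupling capacitor — supply rail sagging +; no DC offset +; audible hum -; gain low -; no output -
(E) thermal runaway in output stage — supply rail sagging + (through hot component → supply rail sagging); no DC offset +; audible hum +; gain low +; no output +
(E) is the only candidate with no mismatches.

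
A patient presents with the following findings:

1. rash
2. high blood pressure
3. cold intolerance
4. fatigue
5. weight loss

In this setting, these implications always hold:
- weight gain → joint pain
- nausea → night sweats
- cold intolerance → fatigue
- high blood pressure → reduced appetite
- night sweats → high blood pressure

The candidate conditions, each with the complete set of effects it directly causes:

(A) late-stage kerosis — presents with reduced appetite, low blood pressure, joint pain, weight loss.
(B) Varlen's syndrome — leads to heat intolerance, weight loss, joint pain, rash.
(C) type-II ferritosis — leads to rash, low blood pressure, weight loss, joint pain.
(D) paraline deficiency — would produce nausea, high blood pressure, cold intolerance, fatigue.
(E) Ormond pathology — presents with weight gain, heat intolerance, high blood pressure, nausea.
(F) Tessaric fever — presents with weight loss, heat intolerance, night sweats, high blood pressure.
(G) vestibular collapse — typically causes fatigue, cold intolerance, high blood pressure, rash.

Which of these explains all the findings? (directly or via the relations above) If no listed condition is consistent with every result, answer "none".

none

Per-candidate check:
(A) late-stage kerosis — fails on rash, high blood pressure, cold intolerance, fatigue (predicts low blood pressure, not high blood pressure)
(B) Varlen's syndrome — fails on high blood pressure, cold intolerance, fatigue (predicts heat intolerance, not cold intolerance)
(C) type-II ferritosis — rash match; high blood pressure miss; cold intolerance miss; fatigue miss; weight loss match
(D) paraline deficiency — does not account for rash, weight loss
(E) Ormond pathology — rash miss; high blood pressure match; cold intolerance miss; fatigue miss; weight loss miss
(F) Tessaric fever — rash miss; high blood pressure match; cold intolerance miss; fatigue miss; weight loss match
(G) vestibular collapse — does not account for weight loss
No candidate is consistent with all observations.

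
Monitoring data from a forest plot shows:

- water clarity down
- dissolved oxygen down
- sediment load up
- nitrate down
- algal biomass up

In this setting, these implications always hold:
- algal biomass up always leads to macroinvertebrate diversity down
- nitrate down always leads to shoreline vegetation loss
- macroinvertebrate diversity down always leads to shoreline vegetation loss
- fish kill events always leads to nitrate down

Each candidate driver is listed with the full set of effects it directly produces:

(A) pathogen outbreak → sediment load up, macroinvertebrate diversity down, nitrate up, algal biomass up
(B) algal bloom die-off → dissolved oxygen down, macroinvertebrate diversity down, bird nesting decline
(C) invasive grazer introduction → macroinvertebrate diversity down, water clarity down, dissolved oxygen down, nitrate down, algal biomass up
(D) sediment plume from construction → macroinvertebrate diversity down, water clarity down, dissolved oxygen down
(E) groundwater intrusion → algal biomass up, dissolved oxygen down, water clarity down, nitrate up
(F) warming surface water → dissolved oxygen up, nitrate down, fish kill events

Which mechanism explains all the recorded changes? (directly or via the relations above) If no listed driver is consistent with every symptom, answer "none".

none

Per-candidate check:
(A) pathogen outbreak — fails on water clarity down, dissolved oxygen down, nitrate down (predicts nitrate up, not nitrate down)
(B) algal bloom die-off — does not account for water clarity down, sediment load up, nitrate down, algal biomass up
(C) invasive grazer introduction — does not account for sediment load up
(D) sediment plume from construction — water clarity down match; dissolved oxygen down match; sediment load up miss; nitrate down miss; algal biomass up miss
(E) groundwater intrusion — water clarity down match; dissolved oxygen down match; sediment load up miss; nitrate down miss; algal biomass up match
(F) warming surface water — fails on water clarity down, dissolved oxygen down, sediment load up, algal biomass up (predicts dissolved oxygen up, not dissolved oxygen down)
No candidate is consistent with all observations.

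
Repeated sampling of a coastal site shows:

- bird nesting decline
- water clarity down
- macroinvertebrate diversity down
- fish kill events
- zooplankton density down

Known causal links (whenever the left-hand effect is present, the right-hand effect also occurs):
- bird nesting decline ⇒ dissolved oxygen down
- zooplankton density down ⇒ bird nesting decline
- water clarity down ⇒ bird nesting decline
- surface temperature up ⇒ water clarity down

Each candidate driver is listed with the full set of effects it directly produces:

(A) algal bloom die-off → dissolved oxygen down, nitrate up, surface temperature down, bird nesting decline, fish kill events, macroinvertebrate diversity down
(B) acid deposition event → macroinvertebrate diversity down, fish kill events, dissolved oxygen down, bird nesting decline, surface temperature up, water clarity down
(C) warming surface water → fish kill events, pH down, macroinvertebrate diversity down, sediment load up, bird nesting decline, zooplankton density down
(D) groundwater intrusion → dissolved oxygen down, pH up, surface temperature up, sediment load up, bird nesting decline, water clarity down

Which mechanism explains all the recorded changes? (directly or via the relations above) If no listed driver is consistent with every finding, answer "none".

none

Per-candidate check:
(A) algal bloom die-off — does not account for water clarity down, zooplankton density down
(B) acid deposition event — bird nesting decline +; water clarity down +; macroinvertebrate diversity down +; fish kill events +; zooplankton density down -
(C) warming surface water — does not account for water clarity down
(D) groundwater intrusion — bird nesting decline +; water clarity down +; macroinvertebrate diversity down -; fish kill events -; zooplankton density down -
Every candidate fails on at least one observation.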